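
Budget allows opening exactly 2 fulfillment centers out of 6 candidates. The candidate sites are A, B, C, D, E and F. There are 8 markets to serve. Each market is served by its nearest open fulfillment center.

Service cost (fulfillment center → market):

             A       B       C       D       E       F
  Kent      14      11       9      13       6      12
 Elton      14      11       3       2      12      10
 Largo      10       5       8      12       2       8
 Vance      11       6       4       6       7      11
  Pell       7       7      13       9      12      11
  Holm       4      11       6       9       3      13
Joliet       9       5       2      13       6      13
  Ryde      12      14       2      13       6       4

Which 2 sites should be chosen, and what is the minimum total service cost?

With exactly 2 open, each market uses its cheapest among the chosen.
{C, E}: Kent→E 6, Elton→C 3, Largo→E 2, Vance→C 4, Pell→E 12, Holm→E 3, Joliet→C 2, Ryde→C 2. Service cost 34.
{B, C}: service cost 38
{A, C}: service cost 39
Among all 15 size-2 choices, {C, E} is lowest.

Choose C and E; total service cost 34.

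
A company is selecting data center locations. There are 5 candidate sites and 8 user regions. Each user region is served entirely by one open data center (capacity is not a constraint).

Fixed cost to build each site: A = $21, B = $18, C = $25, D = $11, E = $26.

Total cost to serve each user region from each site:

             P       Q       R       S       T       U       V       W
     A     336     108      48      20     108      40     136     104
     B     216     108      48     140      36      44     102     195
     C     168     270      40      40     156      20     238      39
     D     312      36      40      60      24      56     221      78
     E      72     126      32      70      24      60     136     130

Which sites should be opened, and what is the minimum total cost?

For any fixed open set, each user region goes to its cheapest open site; total = fixed + service.
{B, C, D, E}: P→E 72, Q→D 36, R→E 32, S→C 40, T→D 24, U→C 20, V→B 102, W→C 39. Service 365; fixed 80; total 445.
{A, B, C, D, E}: P→E 72, Q→D 36, R→E 32, S→A 20, T→D 24, U→C 20, V→B 102, W→C 39. Service 345; fixed 101; total 446.
{C, D, E}: P→E 72, Q→D 36, R→E 32, S→C 40, T→D 24, U→C 20, V→E 136, W→C 39. Service 399; fixed 62; total 461.
{D}: P→D 312, Q→D 36, R→D 40, S→D 60, T→D 24, U→D 56, V→D 221, W→D 78. Service 827; fixed 11; total 838.
No other subset beats 445.

Open B, C, D and E; minimum total cost 445.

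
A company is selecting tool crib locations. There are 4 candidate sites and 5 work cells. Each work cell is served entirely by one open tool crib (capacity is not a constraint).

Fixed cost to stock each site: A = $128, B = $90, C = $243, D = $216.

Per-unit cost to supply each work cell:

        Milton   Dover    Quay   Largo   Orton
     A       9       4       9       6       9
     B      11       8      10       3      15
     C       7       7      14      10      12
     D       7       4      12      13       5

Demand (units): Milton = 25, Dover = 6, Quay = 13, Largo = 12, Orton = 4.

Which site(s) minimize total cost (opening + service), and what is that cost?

For any fixed open set, each work cell goes to its cheapest open site; total = fixed + service.
{A}: Milton→A 9·25=225, Dover→A 4·6=24, Quay→A 9·13=117, Largo→A 6·12=72, Orton→A 9·4=36. Service 474; fixed 128; total 602.
{B}: service 549 + fixed 90 = 639
{A, B}: Milton→A 9·25=225, Dover→A 4·6=24, Quay→A 9·13=117, Largo→B 3·12=36, Orton→A 9·4=36. Service 438; fixed 218; total 656.
{A, B, C, D}: Milton→C 7·25=175, Dover→A 4·6=24, Quay→A 9·13=117, Largo→B 3·12=36, Orton→D 5·4=20. Service 372; fixed 677; total 1049.
No other subset beats 602.

Open A only; minimum total cost 602.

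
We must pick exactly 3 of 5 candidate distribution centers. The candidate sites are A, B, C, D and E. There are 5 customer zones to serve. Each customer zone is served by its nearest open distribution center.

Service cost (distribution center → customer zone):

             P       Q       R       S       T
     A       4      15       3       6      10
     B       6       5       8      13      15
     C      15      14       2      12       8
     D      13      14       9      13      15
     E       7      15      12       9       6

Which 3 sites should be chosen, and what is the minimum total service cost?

With exactly 3 open, each customer zone uses its cheapest among the chosen.
{A, B, E}: P→A 4, Q→B 5, R→A 3, S→A 6, T→E 6. Service cost 24.
{A, B, C}: service cost 25
{A, B, D}: service cost 28
Among all 10 size-3 choices, {A, B, E} is lowest.

Choose A, B and E; total service cost 24.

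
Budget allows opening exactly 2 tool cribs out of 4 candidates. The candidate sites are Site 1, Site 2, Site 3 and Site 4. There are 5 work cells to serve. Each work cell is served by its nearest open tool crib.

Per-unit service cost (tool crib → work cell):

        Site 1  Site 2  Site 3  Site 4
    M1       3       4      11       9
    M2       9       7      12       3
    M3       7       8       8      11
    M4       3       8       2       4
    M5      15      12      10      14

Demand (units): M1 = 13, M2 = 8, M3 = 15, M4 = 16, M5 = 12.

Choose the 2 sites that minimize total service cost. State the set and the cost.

With exactly 2 open, each work cell uses its cheapest among the chosen.
{Site 1, Site 3}: M1→Site 1 3·13=39, M2→Site 1 9·8=72, M3→Site 1 7·15=105, M4→Site 3 2·16=32, M5→Site 3 10·12=120. Service cost 368.
{Site 2, Site 3}: service cost 380
{Site 1, Site 4}: service cost 384
Among all 6 size-2 choices, {Site 1, Site 3} is lowest.

Choose Site 1 and Site 3; total service cost 368.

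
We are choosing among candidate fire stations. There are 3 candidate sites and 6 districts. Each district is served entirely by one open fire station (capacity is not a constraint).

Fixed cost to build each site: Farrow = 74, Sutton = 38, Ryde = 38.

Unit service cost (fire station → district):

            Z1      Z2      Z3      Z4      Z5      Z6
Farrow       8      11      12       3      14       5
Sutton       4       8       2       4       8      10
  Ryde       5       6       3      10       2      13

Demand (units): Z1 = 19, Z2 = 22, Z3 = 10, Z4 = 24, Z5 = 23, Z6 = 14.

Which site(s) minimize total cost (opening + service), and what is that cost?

For any fixed open set, each district goes to its cheapest open site; total = fixed + service.
{Farrow, Ryde}: Z1→Ryde 5·19=95, Z2→Ryde 6·22=132, Z3→Ryde 3·10=30, Z4→Farrow 3·24=72, Z5→Ryde 2·23=46, Z6→Farrow 5·14=70. Service 445; fixed 112; total 557.
{Farrow, Sutton, Ryde}: Z1→Sutton 4·19=76, Z2→Ryde 6·22=132, Z3→Sutton 2·10=20, Z4→Farrow 3·24=72, Z5→Ryde 2·23=46, Z6→Farrow 5·14=70. Service 416; fixed 150; total 566.
{Sutton, Ryde}: service 510 + fixed 76 = 586
{Sutton}: service 692 + fixed 38 = 730
No other subset beats 557.

Open Farrow and Ryde; minimum total cost 557.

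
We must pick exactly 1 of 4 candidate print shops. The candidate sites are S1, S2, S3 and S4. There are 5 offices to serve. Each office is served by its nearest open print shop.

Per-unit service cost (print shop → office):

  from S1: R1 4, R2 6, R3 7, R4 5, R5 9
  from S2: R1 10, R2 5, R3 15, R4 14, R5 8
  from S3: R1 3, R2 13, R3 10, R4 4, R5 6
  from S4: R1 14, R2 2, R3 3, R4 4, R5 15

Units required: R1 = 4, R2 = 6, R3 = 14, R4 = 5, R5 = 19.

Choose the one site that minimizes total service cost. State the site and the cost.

Choose S1 only; total service cost 346.

With exactly 1 open, each office uses its cheapest among the chosen.
{S1}: R1→S1 4·4=16, R2→S1 6·6=36, R3→S1 7·14=98, R4→S1 5·5=25, R5→S1 9·19=171. Service cost 346.
{S3}: service cost 364
{S4}: service cost 415
Among all 4 size-1 choices, {S1} is lowest.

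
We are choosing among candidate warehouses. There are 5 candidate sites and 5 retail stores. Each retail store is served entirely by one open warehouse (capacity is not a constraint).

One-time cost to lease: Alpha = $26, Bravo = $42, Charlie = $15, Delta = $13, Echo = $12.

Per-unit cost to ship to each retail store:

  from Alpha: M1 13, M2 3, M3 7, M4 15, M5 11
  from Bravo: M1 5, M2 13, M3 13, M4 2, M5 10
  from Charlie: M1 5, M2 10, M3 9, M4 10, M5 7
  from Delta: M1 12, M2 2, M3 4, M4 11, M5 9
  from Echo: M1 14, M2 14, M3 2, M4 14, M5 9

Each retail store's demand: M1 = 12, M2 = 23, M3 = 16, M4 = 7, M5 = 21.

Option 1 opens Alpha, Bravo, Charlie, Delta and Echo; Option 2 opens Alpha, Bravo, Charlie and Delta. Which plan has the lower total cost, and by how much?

Option 1 is cheaper by 20.

Option 1: {Alpha, Bravo, Charlie, Delta, Echo}: M1→Bravo 5·12=60, M2→Delta 2·23=46, M3→Echo 2·16=32, M4→Bravo 2·7=14, M5→Charlie 7·21=147. Service 299; fixed 108; total 407.
Option 2: {Alpha, Bravo, Charlie, Delta}: M1→Bravo 5·12=60, M2→Delta 2·23=46, M3→Delta 4·16=64, M4→Bravo 2·7=14, M5→Charlie 7·21=147. Service 331; fixed 96; total 427.
Difference: |407 − 427| = 20.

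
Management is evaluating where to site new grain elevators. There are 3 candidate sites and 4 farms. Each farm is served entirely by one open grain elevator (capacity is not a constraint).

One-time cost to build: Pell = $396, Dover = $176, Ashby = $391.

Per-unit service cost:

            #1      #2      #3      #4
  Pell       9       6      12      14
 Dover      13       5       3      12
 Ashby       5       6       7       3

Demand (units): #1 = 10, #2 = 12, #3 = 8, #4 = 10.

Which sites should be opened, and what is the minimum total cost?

Open Dover only; minimum total cost 510.

For any fixed open set, each farm goes to its cheapest open site; total = fixed + service.
{Dover}: #1→Dover 13·10=130, #2→Dover 5·12=60, #3→Dover 3·8=24, #4→Dover 12·10=120. Service 334; fixed 176; total 510.
{Ashby}: #1→Ashby 5·10=50, #2→Ashby 6·12=72, #3→Ashby 7·8=56, #4→Ashby 3·10=30. Service 208; fixed 391; total 599.
{Dover, Ashby}: service 164 + fixed 567 = 731
{Pell, Dover, Ashby}: service 164 + fixed 963 = 1127
No other subset beats 510.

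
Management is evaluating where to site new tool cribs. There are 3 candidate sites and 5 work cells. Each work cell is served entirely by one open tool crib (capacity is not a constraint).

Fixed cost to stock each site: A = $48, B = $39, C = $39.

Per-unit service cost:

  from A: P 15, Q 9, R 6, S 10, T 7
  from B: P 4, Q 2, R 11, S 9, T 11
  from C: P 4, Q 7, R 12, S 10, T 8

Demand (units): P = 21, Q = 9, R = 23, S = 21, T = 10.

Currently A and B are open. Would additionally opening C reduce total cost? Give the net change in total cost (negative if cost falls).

Current service cost with {A, B}: 499.
Adding C: each work cell re-picks its cheapest; new service cost 499, saving 0.
Extra fixed cost: 39. Net change = 39 − 0 = 39.
(Totals: 586 → 625.)

No — net change +39 (cost rises by 39).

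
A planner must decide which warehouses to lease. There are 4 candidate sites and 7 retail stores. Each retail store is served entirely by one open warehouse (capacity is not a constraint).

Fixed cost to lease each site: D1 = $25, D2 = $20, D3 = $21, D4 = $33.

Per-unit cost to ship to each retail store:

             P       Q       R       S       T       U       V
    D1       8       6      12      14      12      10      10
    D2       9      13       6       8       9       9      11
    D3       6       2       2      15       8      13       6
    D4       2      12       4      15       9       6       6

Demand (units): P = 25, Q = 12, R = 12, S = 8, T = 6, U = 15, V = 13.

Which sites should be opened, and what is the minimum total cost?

For any fixed open set, each retail store goes to its cheapest open site; total = fixed + service.
{D2, D3, D4}: P→D4 2·25=50, Q→D3 2·12=24, R→D3 2·12=24, S→D2 8·8=64, T→D3 8·6=48, U→D4 6·15=90, V→D3 6·13=78. Service 378; fixed 74; total 452.
{D1, D2, D3, D4}: P→D4 2·25=50, Q→D3 2·12=24, R→D3 2·12=24, S→D2 8·8=64, T→D3 8·6=48, U→D4 6·15=90, V→D3 6·13=78. Service 378; fixed 99; total 477.
{D3, D4}: P→D4 2·25=50, Q→D3 2·12=24, R→D3 2·12=24, S→D3 15·8=120, T→D3 8·6=48, U→D4 6·15=90, V→D3 6·13=78. Service 434; fixed 54; total 488.
{D2}: P→D2 9·25=225, Q→D2 13·12=156, R→D2 6·12=72, S→D2 8·8=64, T→D2 9·6=54, U→D2 9·15=135, V→D2 11·13=143. Service 849; fixed 20; total 869.
(All 15 nonempty subsets were checked; D2, D3 and D4 is lowest.)

Open D2, D3 and D4; minimum total cost 452.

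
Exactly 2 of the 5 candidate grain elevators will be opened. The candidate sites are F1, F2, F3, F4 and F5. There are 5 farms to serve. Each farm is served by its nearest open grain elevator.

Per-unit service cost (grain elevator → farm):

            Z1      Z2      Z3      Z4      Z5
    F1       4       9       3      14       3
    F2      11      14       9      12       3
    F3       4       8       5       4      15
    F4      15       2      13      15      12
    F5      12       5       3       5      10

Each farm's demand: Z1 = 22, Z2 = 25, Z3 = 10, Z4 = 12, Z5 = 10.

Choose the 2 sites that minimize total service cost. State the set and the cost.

Choose F1 and F5; total service cost 333.

With exactly 2 open, each farm uses its cheapest among the chosen.
{F1, F5}: Z1→F1 4·22=88, Z2→F5 5·25=125, Z3→F1 3·10=30, Z4→F5 5·12=60, Z5→F1 3·10=30. Service cost 333.
{F3, F4}: service cost 356
{F1, F4}: service cost 366
Among all 10 size-2 choices, {F1, F5} is lowest.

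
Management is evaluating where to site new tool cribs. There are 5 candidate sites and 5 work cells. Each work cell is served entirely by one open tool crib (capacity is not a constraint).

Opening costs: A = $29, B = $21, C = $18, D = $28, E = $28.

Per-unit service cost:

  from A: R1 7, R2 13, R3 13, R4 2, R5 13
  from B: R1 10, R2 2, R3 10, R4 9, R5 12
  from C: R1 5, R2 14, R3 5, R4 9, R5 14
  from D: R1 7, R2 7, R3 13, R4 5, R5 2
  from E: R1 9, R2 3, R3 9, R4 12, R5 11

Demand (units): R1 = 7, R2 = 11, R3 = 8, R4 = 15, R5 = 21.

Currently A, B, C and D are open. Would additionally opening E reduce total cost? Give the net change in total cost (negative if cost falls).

No — net change +28 (cost rises by 28).

Current service cost with {A, B, C, D}: 169.
Adding E: each work cell re-picks its cheapest; new service cost 169, saving 0.
Extra fixed cost: 28. Net change = 28 − 0 = 28.
(Totals: 265 → 293.)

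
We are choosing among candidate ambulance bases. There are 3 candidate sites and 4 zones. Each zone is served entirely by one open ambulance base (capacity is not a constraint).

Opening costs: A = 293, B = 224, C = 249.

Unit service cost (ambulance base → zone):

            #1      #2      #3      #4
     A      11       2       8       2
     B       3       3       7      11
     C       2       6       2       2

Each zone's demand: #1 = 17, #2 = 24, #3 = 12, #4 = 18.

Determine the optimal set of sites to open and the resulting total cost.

For any fixed open set, each zone goes to its cheapest open site; total = fixed + service.
{C}: #1→C 2·17=34, #2→C 6·24=144, #3→C 2·12=24, #4→C 2·18=36. Service 238; fixed 249; total 487.
{B}: service 405 + fixed 224 = 629
{B, C}: #1→C 2·17=34, #2→B 3·24=72, #3→C 2·12=24, #4→C 2·18=36. Service 166; fixed 473; total 639.
{A, B, C}: service 142 + fixed 766 = 908
(All 7 nonempty subsets were checked; C only is lowest.)

Open C only; minimum total cost 487.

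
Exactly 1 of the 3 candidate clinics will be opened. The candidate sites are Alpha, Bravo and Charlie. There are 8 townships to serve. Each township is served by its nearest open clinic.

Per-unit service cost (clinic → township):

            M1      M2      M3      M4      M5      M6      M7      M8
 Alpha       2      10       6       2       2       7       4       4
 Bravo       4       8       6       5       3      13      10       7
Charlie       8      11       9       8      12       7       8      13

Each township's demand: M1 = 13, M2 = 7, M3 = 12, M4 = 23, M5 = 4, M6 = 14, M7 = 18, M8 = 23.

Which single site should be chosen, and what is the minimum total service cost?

Choose Alpha only; total service cost 484.

With exactly 1 open, each township uses its cheapest among the chosen.
{Alpha}: M1→Alpha 2·13=26, M2→Alpha 10·7=70, M3→Alpha 6·12=72, M4→Alpha 2·23=46, M5→Alpha 2·4=8, M6→Alpha 7·14=98, M7→Alpha 4·18=72, M8→Alpha 4·23=92. Service cost 484.
{Bravo}: service cost 830
{Charlie}: service cost 1062
Among all 3 size-1 choices, {Alpha} is lowest.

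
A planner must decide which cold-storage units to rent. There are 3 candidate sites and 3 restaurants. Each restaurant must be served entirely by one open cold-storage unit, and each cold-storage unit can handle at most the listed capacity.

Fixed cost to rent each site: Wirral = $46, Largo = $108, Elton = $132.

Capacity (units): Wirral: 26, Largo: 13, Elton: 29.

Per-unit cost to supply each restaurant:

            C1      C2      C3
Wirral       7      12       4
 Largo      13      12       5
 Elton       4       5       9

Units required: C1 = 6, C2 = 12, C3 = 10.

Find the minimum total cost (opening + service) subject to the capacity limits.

Open {Wirral, Elton}: C1→Elton 4·6=24, C2→Elton 5·12=60, C3→Wirral 4·10=40.
Loads: Wirral carries 10/26, Elton carries 18/29. Service 124; fixed 178; total 302.
Next best feasible plan costs 306.

Minimum total cost: 302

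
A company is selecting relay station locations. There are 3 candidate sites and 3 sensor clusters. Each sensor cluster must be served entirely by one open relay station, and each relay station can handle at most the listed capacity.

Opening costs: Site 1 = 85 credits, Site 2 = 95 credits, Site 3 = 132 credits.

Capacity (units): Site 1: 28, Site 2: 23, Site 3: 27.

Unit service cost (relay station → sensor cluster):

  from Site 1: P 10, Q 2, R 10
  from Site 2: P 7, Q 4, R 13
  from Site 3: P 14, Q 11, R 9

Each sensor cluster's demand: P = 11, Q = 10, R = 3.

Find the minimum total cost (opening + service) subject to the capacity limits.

Minimum total cost: 245

Open {Site 1}: P→Site 1 10·11=110, Q→Site 1 2·10=20, R→Site 1 10·3=30.
Loads: Site 1 carries 24/28. Service 160; fixed 85; total 245.
Next best feasible plan costs 307.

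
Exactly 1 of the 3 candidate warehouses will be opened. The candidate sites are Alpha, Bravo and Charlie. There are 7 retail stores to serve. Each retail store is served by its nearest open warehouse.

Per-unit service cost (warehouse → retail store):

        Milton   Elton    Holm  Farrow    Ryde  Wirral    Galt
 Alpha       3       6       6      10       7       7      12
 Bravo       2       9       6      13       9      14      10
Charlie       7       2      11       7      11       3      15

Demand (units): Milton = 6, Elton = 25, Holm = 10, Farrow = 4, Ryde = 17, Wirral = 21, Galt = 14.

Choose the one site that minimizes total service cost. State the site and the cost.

Choose Charlie only; total service cost 690.

With exactly 1 open, each retail store uses its cheapest among the chosen.
{Charlie}: Milton→Charlie 7·6=42, Elton→Charlie 2·25=50, Holm→Charlie 11·10=110, Farrow→Charlie 7·4=28, Ryde→Charlie 11·17=187, Wirral→Charlie 3·21=63, Galt→Charlie 15·14=210. Service cost 690.
{Alpha}: service cost 702
{Bravo}: service cost 936
Among all 3 size-1 choices, {Charlie} is lowest.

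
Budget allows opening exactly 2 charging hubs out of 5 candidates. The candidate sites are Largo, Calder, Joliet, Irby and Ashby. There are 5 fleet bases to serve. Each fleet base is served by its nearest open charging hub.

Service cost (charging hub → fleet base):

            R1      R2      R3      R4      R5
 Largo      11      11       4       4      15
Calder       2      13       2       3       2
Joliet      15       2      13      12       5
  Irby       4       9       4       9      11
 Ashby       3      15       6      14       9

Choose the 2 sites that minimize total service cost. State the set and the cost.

Choose Calder and Joliet; total service cost 11.

With exactly 2 open, each fleet base uses its cheapest among the chosen.
{Calder, Joliet}: R1→Calder 2, R2→Joliet 2, R3→Calder 2, R4→Calder 3, R5→Calder 2. Service cost 11.
{Calder, Irby}: service cost 18
{Largo, Calder}: service cost 20
Among all 10 size-2 choices, {Calder, Joliet} is lowest.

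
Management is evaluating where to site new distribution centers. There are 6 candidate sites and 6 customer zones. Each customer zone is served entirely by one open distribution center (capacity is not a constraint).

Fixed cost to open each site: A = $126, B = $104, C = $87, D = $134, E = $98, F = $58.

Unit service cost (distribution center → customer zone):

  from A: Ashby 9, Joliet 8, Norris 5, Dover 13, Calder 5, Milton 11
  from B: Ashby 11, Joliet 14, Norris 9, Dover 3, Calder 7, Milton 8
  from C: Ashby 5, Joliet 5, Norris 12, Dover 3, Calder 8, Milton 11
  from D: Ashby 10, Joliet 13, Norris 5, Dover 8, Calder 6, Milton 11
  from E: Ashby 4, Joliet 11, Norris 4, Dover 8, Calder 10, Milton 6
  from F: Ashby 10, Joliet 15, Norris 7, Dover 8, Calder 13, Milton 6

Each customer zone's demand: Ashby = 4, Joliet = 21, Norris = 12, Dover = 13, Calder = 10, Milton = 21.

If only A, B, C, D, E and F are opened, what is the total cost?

Each customer zone is assigned to its cheapest site among the open ones.
{A, B, C, D, E, F}: Ashby→E 4·4=16, Joliet→C 5·21=105, Norris→E 4·12=48, Dover→B 3·13=39, Calder→A 5·10=50, Milton→E 6·21=126. Service 384; fixed 607; total 991.

Total cost: 991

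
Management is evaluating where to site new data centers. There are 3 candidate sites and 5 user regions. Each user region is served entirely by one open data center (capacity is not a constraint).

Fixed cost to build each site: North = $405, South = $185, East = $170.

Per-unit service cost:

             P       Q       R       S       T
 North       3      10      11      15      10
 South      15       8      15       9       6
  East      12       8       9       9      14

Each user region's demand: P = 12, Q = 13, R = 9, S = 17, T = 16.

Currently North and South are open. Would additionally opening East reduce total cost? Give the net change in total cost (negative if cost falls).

No — net change +152 (cost rises by 152).

Current service cost with {North, South}: 488.
Adding East: each user region re-picks its cheapest; new service cost 470, saving 18.
Extra fixed cost: 170. Net change = 170 − 18 = 152.
(Totals: 1078 → 1230.)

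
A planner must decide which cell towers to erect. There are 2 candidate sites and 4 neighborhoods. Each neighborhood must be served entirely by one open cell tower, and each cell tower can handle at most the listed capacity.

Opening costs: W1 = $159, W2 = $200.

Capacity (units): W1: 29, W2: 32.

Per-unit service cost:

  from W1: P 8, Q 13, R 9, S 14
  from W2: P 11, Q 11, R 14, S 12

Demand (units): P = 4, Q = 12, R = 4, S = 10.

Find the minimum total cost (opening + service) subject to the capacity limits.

Minimum total cost: 552

Open {W2}: P→W2 11·4=44, Q→W2 11·12=132, R→W2 14·4=56, S→W2 12·10=120.
Loads: W2 carries 30/32. Service 352; fixed 200; total 552.
Next best feasible plan costs 679.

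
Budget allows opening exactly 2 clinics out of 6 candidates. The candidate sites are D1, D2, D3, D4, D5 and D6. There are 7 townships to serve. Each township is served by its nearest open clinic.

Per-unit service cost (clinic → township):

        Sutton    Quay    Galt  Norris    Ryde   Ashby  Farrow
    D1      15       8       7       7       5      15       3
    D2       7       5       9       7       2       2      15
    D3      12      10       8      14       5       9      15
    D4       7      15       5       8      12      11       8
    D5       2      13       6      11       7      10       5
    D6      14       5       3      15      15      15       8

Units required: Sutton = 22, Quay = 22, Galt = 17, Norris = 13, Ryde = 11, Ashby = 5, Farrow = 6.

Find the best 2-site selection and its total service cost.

With exactly 2 open, each township uses its cheapest among the chosen.
{D2, D5}: Sutton→D5 2·22=44, Quay→D2 5·22=110, Galt→D5 6·17=102, Norris→D2 7·13=91, Ryde→D2 2·11=22, Ashby→D2 2·5=10, Farrow→D5 5·6=30. Service cost 409.
{D2, D6}: service cost 486
{D5, D6}: service cost 505
Among all 15 size-2 choices, {D2, D5} is lowest.

Choose D2 and D5; total service cost 409.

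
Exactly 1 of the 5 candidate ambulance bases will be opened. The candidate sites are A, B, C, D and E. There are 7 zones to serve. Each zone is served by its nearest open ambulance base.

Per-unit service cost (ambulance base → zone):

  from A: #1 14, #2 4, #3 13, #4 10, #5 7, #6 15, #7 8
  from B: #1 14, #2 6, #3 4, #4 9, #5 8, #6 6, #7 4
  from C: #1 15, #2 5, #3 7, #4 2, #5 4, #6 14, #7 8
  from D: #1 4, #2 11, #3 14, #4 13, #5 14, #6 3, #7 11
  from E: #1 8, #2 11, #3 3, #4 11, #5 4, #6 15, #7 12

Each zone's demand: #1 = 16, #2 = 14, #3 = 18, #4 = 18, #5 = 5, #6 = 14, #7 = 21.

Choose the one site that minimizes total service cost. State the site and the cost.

Choose B only; total service cost 750.

With exactly 1 open, each zone uses its cheapest among the chosen.
{B}: #1→B 14·16=224, #2→B 6·14=84, #3→B 4·18=72, #4→B 9·18=162, #5→B 8·5=40, #6→B 6·14=84, #7→B 4·21=84. Service cost 750.
{C}: service cost 856
{E}: service cost 1016
Among all 5 size-1 choices, {B} is lowest.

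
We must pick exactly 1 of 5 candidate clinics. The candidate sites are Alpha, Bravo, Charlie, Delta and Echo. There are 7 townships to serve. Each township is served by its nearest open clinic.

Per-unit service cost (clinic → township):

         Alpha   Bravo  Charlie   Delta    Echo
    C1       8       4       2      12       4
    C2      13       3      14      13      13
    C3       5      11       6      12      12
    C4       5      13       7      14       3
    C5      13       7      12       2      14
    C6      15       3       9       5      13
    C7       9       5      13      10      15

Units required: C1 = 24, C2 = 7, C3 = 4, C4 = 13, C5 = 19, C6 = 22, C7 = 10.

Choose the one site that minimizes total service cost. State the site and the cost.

Choose Bravo only; total service cost 579.

With exactly 1 open, each township uses its cheapest among the chosen.
{Bravo}: C1→Bravo 4·24=96, C2→Bravo 3·7=21, C3→Bravo 11·4=44, C4→Bravo 13·13=169, C5→Bravo 7·19=133, C6→Bravo 3·22=66, C7→Bravo 5·10=50. Service cost 579.
{Charlie}: service cost 817
{Delta}: service cost 857
Among all 5 size-1 choices, {Bravo} is lowest.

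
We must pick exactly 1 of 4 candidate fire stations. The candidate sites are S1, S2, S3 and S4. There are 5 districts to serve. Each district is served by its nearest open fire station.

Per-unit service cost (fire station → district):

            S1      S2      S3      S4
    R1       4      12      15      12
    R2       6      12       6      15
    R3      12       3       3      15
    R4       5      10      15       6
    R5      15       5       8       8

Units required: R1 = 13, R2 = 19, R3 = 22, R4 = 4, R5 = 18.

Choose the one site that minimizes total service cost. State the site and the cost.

Choose S3 only; total service cost 579.

With exactly 1 open, each district uses its cheapest among the chosen.
{S3}: R1→S3 15·13=195, R2→S3 6·19=114, R3→S3 3·22=66, R4→S3 15·4=60, R5→S3 8·18=144. Service cost 579.
{S2}: service cost 580
{S1}: service cost 720
Among all 4 size-1 choices, {S3} is lowest.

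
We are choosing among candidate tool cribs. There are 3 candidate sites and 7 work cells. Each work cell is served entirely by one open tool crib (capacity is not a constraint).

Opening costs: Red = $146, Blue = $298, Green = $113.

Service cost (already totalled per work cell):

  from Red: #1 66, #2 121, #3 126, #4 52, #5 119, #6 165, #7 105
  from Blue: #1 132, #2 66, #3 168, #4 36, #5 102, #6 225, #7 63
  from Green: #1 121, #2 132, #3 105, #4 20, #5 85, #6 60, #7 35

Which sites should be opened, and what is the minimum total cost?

Open Green only; minimum total cost 671.

For any fixed open set, each work cell goes to its cheapest open site; total = fixed + service.
{Green}: #1→Green 121, #2→Green 132, #3→Green 105, #4→Green 20, #5→Green 85, #6→Green 60, #7→Green 35. Service 558; fixed 113; total 671.
{Red, Green}: service 492 + fixed 259 = 751
{Red}: #1→Red 66, #2→Red 121, #3→Red 126, #4→Red 52, #5→Red 119, #6→Red 165, #7→Red 105. Service 754; fixed 146; total 900.
{Red, Blue, Green}: #1→Red 66, #2→Blue 66, #3→Green 105, #4→Green 20, #5→Green 85, #6→Green 60, #7→Green 35. Service 437; fixed 557; total 994.
(All 7 nonempty subsets were checked; Green only is lowest.)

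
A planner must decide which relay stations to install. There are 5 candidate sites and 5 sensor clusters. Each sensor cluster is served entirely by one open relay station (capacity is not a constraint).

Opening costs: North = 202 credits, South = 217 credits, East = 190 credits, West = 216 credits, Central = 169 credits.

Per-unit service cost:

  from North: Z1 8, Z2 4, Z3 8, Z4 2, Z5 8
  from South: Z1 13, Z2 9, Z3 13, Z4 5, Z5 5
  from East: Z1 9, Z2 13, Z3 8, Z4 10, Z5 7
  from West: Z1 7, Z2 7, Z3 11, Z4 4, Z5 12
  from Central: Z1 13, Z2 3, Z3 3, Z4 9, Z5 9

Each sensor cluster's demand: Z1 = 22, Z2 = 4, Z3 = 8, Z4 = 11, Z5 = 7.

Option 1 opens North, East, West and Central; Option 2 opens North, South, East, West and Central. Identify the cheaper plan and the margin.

Option 1 is cheaper by 203.

Option 1: {North, East, West, Central}: Z1→West 7·22=154, Z2→Central 3·4=12, Z3→Central 3·8=24, Z4→North 2·11=22, Z5→East 7·7=49. Service 261; fixed 777; total 1038.
Option 2: {North, South, East, West, Central}: Z1→West 7·22=154, Z2→Central 3·4=12, Z3→Central 3·8=24, Z4→North 2·11=22, Z5→South 5·7=35. Service 247; fixed 994; total 1241.
Difference: |1038 − 1241| = 203.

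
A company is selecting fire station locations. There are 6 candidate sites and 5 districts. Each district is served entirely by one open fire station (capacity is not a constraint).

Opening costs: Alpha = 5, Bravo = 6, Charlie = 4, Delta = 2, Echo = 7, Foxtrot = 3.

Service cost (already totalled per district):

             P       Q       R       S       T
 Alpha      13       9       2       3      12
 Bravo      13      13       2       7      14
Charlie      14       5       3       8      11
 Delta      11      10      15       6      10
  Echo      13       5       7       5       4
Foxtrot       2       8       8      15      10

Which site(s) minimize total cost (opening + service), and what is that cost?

Open Alpha, Echo and Foxtrot; minimum total cost 31.

For any fixed open set, each district goes to its cheapest open site; total = fixed + service.
{Alpha, Echo, Foxtrot}: P→Foxtrot 2, Q→Echo 5, R→Alpha 2, S→Alpha 3, T→Echo 4. Service 16; fixed 15; total 31.
{Alpha, Delta, Echo, Foxtrot}: P→Foxtrot 2, Q→Echo 5, R→Alpha 2, S→Alpha 3, T→Echo 4. Service 16; fixed 17; total 33.
{Alpha, Foxtrot}: P→Foxtrot 2, Q→Foxtrot 8, R→Alpha 2, S→Alpha 3, T→Foxtrot 10. Service 25; fixed 8; total 33.
{Alpha, Bravo, Charlie, Delta, Echo, Foxtrot}: service 16 + fixed 27 = 43
No other subset beats 31.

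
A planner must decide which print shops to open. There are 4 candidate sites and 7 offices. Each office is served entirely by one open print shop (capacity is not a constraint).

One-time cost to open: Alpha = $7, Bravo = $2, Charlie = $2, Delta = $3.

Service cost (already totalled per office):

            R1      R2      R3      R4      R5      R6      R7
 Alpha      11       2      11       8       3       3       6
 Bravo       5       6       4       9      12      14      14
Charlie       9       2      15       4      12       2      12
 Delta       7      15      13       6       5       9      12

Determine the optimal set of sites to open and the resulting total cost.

Open Alpha, Bravo and Charlie; minimum total cost 37.

For any fixed open set, each office goes to its cheapest open site; total = fixed + service.
{Alpha, Bravo, Charlie}: R1→Bravo 5, R2→Alpha 2, R3→Bravo 4, R4→Charlie 4, R5→Alpha 3, R6→Charlie 2, R7→Alpha 6. Service 26; fixed 11; total 37.
{Alpha, Bravo}: R1→Bravo 5, R2→Alpha 2, R3→Bravo 4, R4→Alpha 8, R5→Alpha 3, R6→Alpha 3, R7→Alpha 6. Service 31; fixed 9; total 40.
{Alpha, Bravo, Charlie, Delta}: service 26 + fixed 14 = 40
{Bravo}: service 64 + fixed 2 = 66
No other subset beats 37.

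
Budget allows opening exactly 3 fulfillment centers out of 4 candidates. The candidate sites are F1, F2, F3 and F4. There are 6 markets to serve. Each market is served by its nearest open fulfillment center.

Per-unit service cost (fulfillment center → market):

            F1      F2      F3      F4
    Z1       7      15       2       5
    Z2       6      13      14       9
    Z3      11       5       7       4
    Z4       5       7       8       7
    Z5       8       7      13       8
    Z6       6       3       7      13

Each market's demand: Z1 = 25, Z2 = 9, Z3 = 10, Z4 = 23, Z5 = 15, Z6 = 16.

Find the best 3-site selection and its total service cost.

With exactly 3 open, each market uses its cheapest among the chosen.
{F1, F2, F3}: Z1→F3 2·25=50, Z2→F1 6·9=54, Z3→F2 5·10=50, Z4→F1 5·23=115, Z5→F2 7·15=105, Z6→F2 3·16=48. Service cost 422.
{F1, F3, F4}: service cost 475
{F2, F3, F4}: service cost 485
Among all 4 size-3 choices, {F1, F2, F3} is lowest.

Choose F1, F2 and F3; total service cost 422.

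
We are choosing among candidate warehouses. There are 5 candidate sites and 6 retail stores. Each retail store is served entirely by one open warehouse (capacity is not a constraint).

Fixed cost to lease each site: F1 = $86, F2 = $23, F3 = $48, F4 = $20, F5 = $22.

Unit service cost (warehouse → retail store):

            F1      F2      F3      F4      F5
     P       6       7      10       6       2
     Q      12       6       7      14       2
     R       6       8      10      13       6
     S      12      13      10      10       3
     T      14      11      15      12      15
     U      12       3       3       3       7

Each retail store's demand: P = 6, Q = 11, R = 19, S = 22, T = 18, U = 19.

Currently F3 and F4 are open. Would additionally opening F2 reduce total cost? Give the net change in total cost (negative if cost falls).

Yes — net change −44 (cost falls by 44).

Current service cost with {F3, F4}: 796.
Adding F2: each retail store re-picks its cheapest; new service cost 729, saving 67.
Extra fixed cost: 23. Net change = 23 − 67 = -44.
(Totals: 864 → 820.)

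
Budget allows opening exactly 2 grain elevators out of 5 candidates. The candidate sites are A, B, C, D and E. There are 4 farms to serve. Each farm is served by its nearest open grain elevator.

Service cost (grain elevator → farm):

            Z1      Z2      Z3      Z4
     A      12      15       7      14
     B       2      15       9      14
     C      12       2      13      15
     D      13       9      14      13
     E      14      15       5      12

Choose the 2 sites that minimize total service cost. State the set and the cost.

Choose B and C; total service cost 27.

With exactly 2 open, each farm uses its cheapest among the chosen.
{B, C}: Z1→B 2, Z2→C 2, Z3→B 9, Z4→B 14. Service cost 27.
{C, E}: service cost 31
{B, D}: service cost 33
Among all 10 size-2 choices, {B, C} is lowest.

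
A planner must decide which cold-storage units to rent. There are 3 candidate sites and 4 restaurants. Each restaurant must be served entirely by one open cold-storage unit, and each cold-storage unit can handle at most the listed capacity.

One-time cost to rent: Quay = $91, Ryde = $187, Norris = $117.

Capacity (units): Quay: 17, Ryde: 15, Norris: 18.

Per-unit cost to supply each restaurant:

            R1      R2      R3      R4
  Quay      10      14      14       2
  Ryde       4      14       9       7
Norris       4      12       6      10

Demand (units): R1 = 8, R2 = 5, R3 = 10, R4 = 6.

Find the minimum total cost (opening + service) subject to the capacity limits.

Minimum total cost: 382

Open {Quay, Norris}: R1→Norris 4·8=32, R2→Quay 14·5=70, R3→Norris 6·10=60, R4→Quay 2·6=12.
Loads: Quay carries 11/17, Norris carries 18/18. Service 174; fixed 208; total 382.
Next best feasible plan costs 420.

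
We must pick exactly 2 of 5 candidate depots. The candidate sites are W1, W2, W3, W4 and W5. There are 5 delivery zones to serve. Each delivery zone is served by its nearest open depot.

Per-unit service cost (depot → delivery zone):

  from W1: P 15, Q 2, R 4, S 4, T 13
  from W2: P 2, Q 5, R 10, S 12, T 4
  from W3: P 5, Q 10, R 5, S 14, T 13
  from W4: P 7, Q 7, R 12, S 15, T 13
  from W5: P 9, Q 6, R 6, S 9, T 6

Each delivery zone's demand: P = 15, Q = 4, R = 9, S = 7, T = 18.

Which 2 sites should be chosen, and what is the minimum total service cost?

With exactly 2 open, each delivery zone uses its cheapest among the chosen.
{W1, W2}: P→W2 2·15=30, Q→W1 2·4=8, R→W1 4·9=36, S→W1 4·7=28, T→W2 4·18=72. Service cost 174.
{W2, W5}: service cost 239
{W2, W3}: service cost 251
Among all 10 size-2 choices, {W1, W2} is lowest.

Choose W1 and W2; total service cost 174.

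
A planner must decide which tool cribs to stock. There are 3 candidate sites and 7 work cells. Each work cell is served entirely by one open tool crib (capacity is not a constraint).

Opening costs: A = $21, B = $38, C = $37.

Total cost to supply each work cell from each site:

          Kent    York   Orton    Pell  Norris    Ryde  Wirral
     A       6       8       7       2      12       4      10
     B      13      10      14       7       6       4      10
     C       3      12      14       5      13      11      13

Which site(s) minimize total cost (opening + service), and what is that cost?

Open A only; minimum total cost 70.

For any fixed open set, each work cell goes to its cheapest open site; total = fixed + service.
{A}: Kent→A 6, York→A 8, Orton→A 7, Pell→A 2, Norris→A 12, Ryde→A 4, Wirral→A 10. Service 49; fixed 21; total 70.
{A, B}: Kent→A 6, York→A 8, Orton→A 7, Pell→A 2, Norris→B 6, Ryde→A 4, Wirral→A 10. Service 43; fixed 59; total 102.
{B}: Kent→B 13, York→B 10, Orton→B 14, Pell→B 7, Norris→B 6, Ryde→B 4, Wirral→B 10. Service 64; fixed 38; total 102.
{A, B, C}: Kent→C 3, York→A 8, Orton→A 7, Pell→A 2, Norris→B 6, Ryde→A 4, Wirral→A 10. Service 40; fixed 96; total 136.
No other subset beats 70.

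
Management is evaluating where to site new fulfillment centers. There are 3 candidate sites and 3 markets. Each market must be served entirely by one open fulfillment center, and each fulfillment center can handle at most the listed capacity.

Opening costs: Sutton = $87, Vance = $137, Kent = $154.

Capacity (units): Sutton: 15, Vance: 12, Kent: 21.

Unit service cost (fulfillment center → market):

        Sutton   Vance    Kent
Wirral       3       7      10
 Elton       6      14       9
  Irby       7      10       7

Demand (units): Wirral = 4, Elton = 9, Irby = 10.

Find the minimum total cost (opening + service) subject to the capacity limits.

Open {Sutton, Kent}: Wirral→Sutton 3·4=12, Elton→Sutton 6·9=54, Irby→Kent 7·10=70.
Loads: Sutton carries 13/15, Kent carries 10/21. Service 136; fixed 241; total 377.
Next best feasible plan costs 390.

Minimum total cost: 377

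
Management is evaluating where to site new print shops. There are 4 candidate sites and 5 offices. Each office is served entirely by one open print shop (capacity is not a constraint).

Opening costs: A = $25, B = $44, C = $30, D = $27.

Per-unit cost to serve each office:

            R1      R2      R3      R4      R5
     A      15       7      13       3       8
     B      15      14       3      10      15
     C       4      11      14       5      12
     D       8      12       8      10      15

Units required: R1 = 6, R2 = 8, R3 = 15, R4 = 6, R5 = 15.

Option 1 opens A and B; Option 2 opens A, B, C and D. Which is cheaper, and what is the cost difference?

Option 2 is cheaper by 9.

Option 1: {A, B}: R1→A 15·6=90, R2→A 7·8=56, R3→B 3·15=45, R4→A 3·6=18, R5→A 8·15=120. Service 329; fixed 69; total 398.
Option 2: {A, B, C, D}: R1→C 4·6=24, R2→A 7·8=56, R3→B 3·15=45, R4→A 3·6=18, R5→A 8·15=120. Service 263; fixed 126; total 389.
Difference: |398 − 389| = 9.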